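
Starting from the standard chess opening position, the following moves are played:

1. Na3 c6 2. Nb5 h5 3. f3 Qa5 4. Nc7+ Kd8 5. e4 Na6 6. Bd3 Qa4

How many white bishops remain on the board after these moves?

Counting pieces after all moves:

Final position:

  a b c d e f g h
  ─────────────────
8│♜ · ♝ ♚ · ♝ ♞ ♜│8
7│♟ ♟ ♘ ♟ ♟ ♟ ♟ ·│7
6│♞ · ♟ · · · · ·│6
5│· · · · · · · ♟│5
4│♛ · · · ♙ · · ·│4
3│· · · ♗ · ♙ · ·│3
2│♙ ♙ ♙ ♙ · · ♙ ♙│2
1│♖ · ♗ ♕ ♔ · ♘ ♖│1
  ─────────────────
  a b c d e f g h


2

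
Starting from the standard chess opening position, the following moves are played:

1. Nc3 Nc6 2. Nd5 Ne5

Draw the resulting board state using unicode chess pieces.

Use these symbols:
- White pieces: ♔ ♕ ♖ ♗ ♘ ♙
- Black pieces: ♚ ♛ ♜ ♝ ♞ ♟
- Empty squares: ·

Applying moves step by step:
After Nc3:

♜ ♞ ♝ ♛ ♚ ♝ ♞ ♜
♟ ♟ ♟ ♟ ♟ ♟ ♟ ♟
· · · · · · · ·
· · · · · · · ·
· · · · · · · ·
· · ♘ · · · · ·
♙ ♙ ♙ ♙ ♙ ♙ ♙ ♙
♖ · ♗ ♕ ♔ ♗ ♘ ♖


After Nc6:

♜ · ♝ ♛ ♚ ♝ ♞ ♜
♟ ♟ ♟ ♟ ♟ ♟ ♟ ♟
· · ♞ · · · · ·
· · · · · · · ·
· · · · · · · ·
· · ♘ · · · · ·
♙ ♙ ♙ ♙ ♙ ♙ ♙ ♙
♖ · ♗ ♕ ♔ ♗ ♘ ♖


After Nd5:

♜ · ♝ ♛ ♚ ♝ ♞ ♜
♟ ♟ ♟ ♟ ♟ ♟ ♟ ♟
· · ♞ · · · · ·
· · · ♘ · · · ·
· · · · · · · ·
· · · · · · · ·
♙ ♙ ♙ ♙ ♙ ♙ ♙ ♙
♖ · ♗ ♕ ♔ ♗ ♘ ♖


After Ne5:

♜ · ♝ ♛ ♚ ♝ ♞ ♜
♟ ♟ ♟ ♟ ♟ ♟ ♟ ♟
· · · · · · · ·
· · · ♘ ♞ · · ·
· · · · · · · ·
· · · · · · · ·
♙ ♙ ♙ ♙ ♙ ♙ ♙ ♙
♖ · ♗ ♕ ♔ ♗ ♘ ♖



  a b c d e f g h
  ─────────────────
8│♜ · ♝ ♛ ♚ ♝ ♞ ♜│8
7│♟ ♟ ♟ ♟ ♟ ♟ ♟ ♟│7
6│· · · · · · · ·│6
5│· · · ♘ ♞ · · ·│5
4│· · · · · · · ·│4
3│· · · · · · · ·│3
2│♙ ♙ ♙ ♙ ♙ ♙ ♙ ♙│2
1│♖ · ♗ ♕ ♔ ♗ ♘ ♖│1
  ─────────────────
  a b c d e f g h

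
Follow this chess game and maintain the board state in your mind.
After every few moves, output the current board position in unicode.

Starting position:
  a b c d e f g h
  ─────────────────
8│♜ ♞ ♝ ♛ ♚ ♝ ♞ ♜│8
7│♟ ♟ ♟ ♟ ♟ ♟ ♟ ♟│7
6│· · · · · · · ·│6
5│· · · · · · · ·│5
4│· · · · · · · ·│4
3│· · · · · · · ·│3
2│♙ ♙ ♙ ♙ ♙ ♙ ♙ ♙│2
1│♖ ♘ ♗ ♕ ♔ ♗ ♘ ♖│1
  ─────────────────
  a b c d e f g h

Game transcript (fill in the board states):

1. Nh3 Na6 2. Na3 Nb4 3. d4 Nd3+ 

  a b c d e f g h
  ─────────────────
8│♜ · ♝ ♛ ♚ ♝ ♞ ♜│8
7│♟ ♟ ♟ ♟ ♟ ♟ ♟ ♟│7
6│· · · · · · · ·│6
5│· · · · · · · ·│5
4│· · · ♙ · · · ·│4
3│♘ · · ♞ · · · ♘│3
2│♙ ♙ ♙ · ♙ ♙ ♙ ♙│2
1│♖ · ♗ ♕ ♔ ♗ · ♖│1
  ─────────────────
  a b c d e f g h

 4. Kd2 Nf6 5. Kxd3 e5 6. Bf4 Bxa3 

  a b c d e f g h
  ─────────────────
8│♜ · ♝ ♛ ♚ · · ♜│8
7│♟ ♟ ♟ ♟ · ♟ ♟ ♟│7
6│· · · · · ♞ · ·│6
5│· · · · ♟ · · ·│5
4│· · · ♙ · ♗ · ·│4
3│♝ · · ♔ · · · ♘│3
2│♙ ♙ ♙ · ♙ ♙ ♙ ♙│2
1│♖ · · ♕ · ♗ · ♖│1
  ─────────────────
  a b c d e f g h

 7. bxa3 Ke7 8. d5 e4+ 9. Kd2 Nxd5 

  a b c d e f g h
  ─────────────────
8│♜ · ♝ ♛ · · · ♜│8
7│♟ ♟ ♟ ♟ ♚ ♟ ♟ ♟│7
6│· · · · · · · ·│6
5│· · · ♞ · · · ·│5
4│· · · · ♟ ♗ · ·│4
3│♙ · · · · · · ♘│3
2│♙ · ♙ ♔ ♙ ♙ ♙ ♙│2
1│♖ · · ♕ · ♗ · ♖│1
  ─────────────────
  a b c d e f g h

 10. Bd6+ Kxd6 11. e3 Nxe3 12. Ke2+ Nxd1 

  a b c d e f g h
  ─────────────────
8│♜ · ♝ ♛ · · · ♜│8
7│♟ ♟ ♟ ♟ · ♟ ♟ ♟│7
6│· · · ♚ · · · ·│6
5│· · · · · · · ·│5
4│· · · · ♟ · · ·│4
3│♙ · · · · · · ♘│3
2│♙ · ♙ · ♔ ♙ ♙ ♙│2
1│♖ · · ♞ · ♗ · ♖│1
  ─────────────────
  a b c d e f g h

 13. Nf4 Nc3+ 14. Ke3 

  a b c d e f g h
  ─────────────────
8│♜ · ♝ ♛ · · · ♜│8
7│♟ ♟ ♟ ♟ · ♟ ♟ ♟│7
6│· · · ♚ · · · ·│6
5│· · · · · · · ·│5
4│· · · · ♟ ♘ · ·│4
3│♙ · ♞ · ♔ · · ·│3
2│♙ · ♙ · · ♙ ♙ ♙│2
1│♖ · · · · ♗ · ♖│1
  ─────────────────
  a b c d e f g h


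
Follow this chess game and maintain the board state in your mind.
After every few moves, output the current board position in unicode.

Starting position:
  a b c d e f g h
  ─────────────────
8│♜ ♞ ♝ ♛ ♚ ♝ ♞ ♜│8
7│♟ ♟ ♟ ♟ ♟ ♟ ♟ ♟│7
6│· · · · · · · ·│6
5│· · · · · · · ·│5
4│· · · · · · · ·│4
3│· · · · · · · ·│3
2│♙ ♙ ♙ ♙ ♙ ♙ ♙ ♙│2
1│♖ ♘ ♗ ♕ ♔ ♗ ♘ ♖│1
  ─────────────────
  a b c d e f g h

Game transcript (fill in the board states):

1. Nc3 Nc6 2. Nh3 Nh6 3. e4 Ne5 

  a b c d e f g h
  ─────────────────
8│♜ · ♝ ♛ ♚ ♝ · ♜│8
7│♟ ♟ ♟ ♟ ♟ ♟ ♟ ♟│7
6│· · · · · · · ♞│6
5│· · · · ♞ · · ·│5
4│· · · · ♙ · · ·│4
3│· · ♘ · · · · ♘│3
2│♙ ♙ ♙ ♙ · ♙ ♙ ♙│2
1│♖ · ♗ ♕ ♔ ♗ · ♖│1
  ─────────────────
  a b c d e f g h

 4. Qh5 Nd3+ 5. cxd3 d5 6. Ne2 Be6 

  a b c d e f g h
  ─────────────────
8│♜ · · ♛ ♚ ♝ · ♜│8
7│♟ ♟ ♟ · ♟ ♟ ♟ ♟│7
6│· · · · ♝ · · ♞│6
5│· · · ♟ · · · ♕│5
4│· · · · ♙ · · ·│4
3│· · · ♙ · · · ♘│3
2│♙ ♙ · ♙ ♘ ♙ ♙ ♙│2
1│♖ · ♗ · ♔ ♗ · ♖│1
  ─────────────────
  a b c d e f g h

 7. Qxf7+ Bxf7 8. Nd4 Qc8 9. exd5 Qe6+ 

  a b c d e f g h
  ─────────────────
8│♜ · · · ♚ ♝ · ♜│8
7│♟ ♟ ♟ · ♟ ♝ ♟ ♟│7
6│· · · · ♛ · · ♞│6
5│· · · ♙ · · · ·│5
4│· · · ♘ · · · ·│4
3│· · · ♙ · · · ♘│3
2│♙ ♙ · ♙ · ♙ ♙ ♙│2
1│♖ · ♗ · ♔ ♗ · ♖│1
  ─────────────────
  a b c d e f g h

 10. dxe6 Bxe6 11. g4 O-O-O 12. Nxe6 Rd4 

  a b c d e f g h
  ─────────────────
8│· · ♚ · · ♝ · ♜│8
7│♟ ♟ ♟ · ♟ · ♟ ♟│7
6│· · · · ♘ · · ♞│6
5│· · · · · · · ·│5
4│· · · ♜ · · ♙ ·│4
3│· · · ♙ · · · ♘│3
2│♙ ♙ · ♙ · ♙ · ♙│2
1│♖ · ♗ · ♔ ♗ · ♖│1
  ─────────────────
  a b c d e f g h

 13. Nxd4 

  a b c d e f g h
  ─────────────────
8│· · ♚ · · ♝ · ♜│8
7│♟ ♟ ♟ · ♟ · ♟ ♟│7
6│· · · · · · · ♞│6
5│· · · · · · · ·│5
4│· · · ♘ · · ♙ ·│4
3│· · · ♙ · · · ♘│3
2│♙ ♙ · ♙ · ♙ · ♙│2
1│♖ · ♗ · ♔ ♗ · ♖│1
  ─────────────────
  a b c d e f g h


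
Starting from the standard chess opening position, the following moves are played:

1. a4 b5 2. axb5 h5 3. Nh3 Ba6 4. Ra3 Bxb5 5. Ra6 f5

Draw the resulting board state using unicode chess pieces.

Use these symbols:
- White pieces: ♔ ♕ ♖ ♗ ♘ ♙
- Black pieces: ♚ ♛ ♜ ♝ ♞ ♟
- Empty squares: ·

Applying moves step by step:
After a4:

♜ ♞ ♝ ♛ ♚ ♝ ♞ ♜
♟ ♟ ♟ ♟ ♟ ♟ ♟ ♟
· · · · · · · ·
· · · · · · · ·
♙ · · · · · · ·
· · · · · · · ·
· ♙ ♙ ♙ ♙ ♙ ♙ ♙
♖ ♘ ♗ ♕ ♔ ♗ ♘ ♖


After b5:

♜ ♞ ♝ ♛ ♚ ♝ ♞ ♜
♟ · ♟ ♟ ♟ ♟ ♟ ♟
· · · · · · · ·
· ♟ · · · · · ·
♙ · · · · · · ·
· · · · · · · ·
· ♙ ♙ ♙ ♙ ♙ ♙ ♙
♖ ♘ ♗ ♕ ♔ ♗ ♘ ♖


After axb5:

♜ ♞ ♝ ♛ ♚ ♝ ♞ ♜
♟ · ♟ ♟ ♟ ♟ ♟ ♟
· · · · · · · ·
· ♙ · · · · · ·
· · · · · · · ·
· · · · · · · ·
· ♙ ♙ ♙ ♙ ♙ ♙ ♙
♖ ♘ ♗ ♕ ♔ ♗ ♘ ♖


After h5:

♜ ♞ ♝ ♛ ♚ ♝ ♞ ♜
♟ · ♟ ♟ ♟ ♟ ♟ ·
· · · · · · · ·
· ♙ · · · · · ♟
· · · · · · · ·
· · · · · · · ·
· ♙ ♙ ♙ ♙ ♙ ♙ ♙
♖ ♘ ♗ ♕ ♔ ♗ ♘ ♖


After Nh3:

♜ ♞ ♝ ♛ ♚ ♝ ♞ ♜
♟ · ♟ ♟ ♟ ♟ ♟ ·
· · · · · · · ·
· ♙ · · · · · ♟
· · · · · · · ·
· · · · · · · ♘
· ♙ ♙ ♙ ♙ ♙ ♙ ♙
♖ ♘ ♗ ♕ ♔ ♗ · ♖


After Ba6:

♜ ♞ · ♛ ♚ ♝ ♞ ♜
♟ · ♟ ♟ ♟ ♟ ♟ ·
♝ · · · · · · ·
· ♙ · · · · · ♟
· · · · · · · ·
· · · · · · · ♘
· ♙ ♙ ♙ ♙ ♙ ♙ ♙
♖ ♘ ♗ ♕ ♔ ♗ · ♖


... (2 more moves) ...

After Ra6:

♜ ♞ · ♛ ♚ ♝ ♞ ♜
♟ · ♟ ♟ ♟ ♟ ♟ ·
♖ · · · · · · ·
· ♝ · · · · · ♟
· · · · · · · ·
· · · · · · · ♘
· ♙ ♙ ♙ ♙ ♙ ♙ ♙
· ♘ ♗ ♕ ♔ ♗ · ♖


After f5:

♜ ♞ · ♛ ♚ ♝ ♞ ♜
♟ · ♟ ♟ ♟ · ♟ ·
♖ · · · · · · ·
· ♝ · · · ♟ · ♟
· · · · · · · ·
· · · · · · · ♘
· ♙ ♙ ♙ ♙ ♙ ♙ ♙
· ♘ ♗ ♕ ♔ ♗ · ♖



  a b c d e f g h
  ─────────────────
8│♜ ♞ · ♛ ♚ ♝ ♞ ♜│8
7│♟ · ♟ ♟ ♟ · ♟ ·│7
6│♖ · · · · · · ·│6
5│· ♝ · · · ♟ · ♟│5
4│· · · · · · · ·│4
3│· · · · · · · ♘│3
2│· ♙ ♙ ♙ ♙ ♙ ♙ ♙│2
1│· ♘ ♗ ♕ ♔ ♗ · ♖│1
  ─────────────────
  a b c d e f g h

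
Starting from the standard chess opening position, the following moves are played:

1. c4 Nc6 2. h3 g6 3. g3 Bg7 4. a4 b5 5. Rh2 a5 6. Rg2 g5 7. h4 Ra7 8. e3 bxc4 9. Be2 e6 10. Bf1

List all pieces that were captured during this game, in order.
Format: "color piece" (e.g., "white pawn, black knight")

Tracking captures:
  bxc4: captured white pawn

white pawn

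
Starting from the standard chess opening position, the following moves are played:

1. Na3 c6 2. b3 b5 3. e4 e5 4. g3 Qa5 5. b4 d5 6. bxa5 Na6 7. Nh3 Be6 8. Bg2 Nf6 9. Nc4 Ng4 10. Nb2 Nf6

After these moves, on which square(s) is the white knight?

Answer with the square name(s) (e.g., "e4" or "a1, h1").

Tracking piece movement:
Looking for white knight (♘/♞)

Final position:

  a b c d e f g h
  ─────────────────
8│♜ · · · ♚ ♝ · ♜│8
7│♟ · · · · ♟ ♟ ♟│7
6│♞ · ♟ · ♝ ♞ · ·│6
5│♙ ♟ · ♟ ♟ · · ·│5
4│· · · · ♙ · · ·│4
3│· · · · · · ♙ ♘│3
2│♙ ♘ ♙ ♙ · ♙ ♗ ♙│2
1│♖ · ♗ ♕ ♔ · · ♖│1
  ─────────────────
  a b c d e f g h


b2, h3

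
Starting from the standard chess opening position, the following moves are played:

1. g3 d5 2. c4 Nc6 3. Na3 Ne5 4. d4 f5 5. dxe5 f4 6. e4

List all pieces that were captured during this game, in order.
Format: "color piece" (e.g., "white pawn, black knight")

Tracking captures:
  dxe5: captured black knight

black knight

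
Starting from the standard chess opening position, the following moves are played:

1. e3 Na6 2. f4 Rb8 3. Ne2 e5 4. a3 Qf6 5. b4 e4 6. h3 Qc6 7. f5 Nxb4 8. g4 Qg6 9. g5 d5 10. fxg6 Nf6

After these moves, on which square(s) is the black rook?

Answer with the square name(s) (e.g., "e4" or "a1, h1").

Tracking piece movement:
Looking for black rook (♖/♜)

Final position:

  a b c d e f g h
  ─────────────────
8│· ♜ ♝ · ♚ ♝ · ♜│8
7│♟ ♟ ♟ · · ♟ ♟ ♟│7
6│· · · · · ♞ ♙ ·│6
5│· · · ♟ · · ♙ ·│5
4│· ♞ · · ♟ · · ·│4
3│♙ · · · ♙ · · ♙│3
2│· · ♙ ♙ ♘ · · ·│2
1│♖ ♘ ♗ ♕ ♔ ♗ · ♖│1
  ─────────────────
  a b c d e f g h


b8, h8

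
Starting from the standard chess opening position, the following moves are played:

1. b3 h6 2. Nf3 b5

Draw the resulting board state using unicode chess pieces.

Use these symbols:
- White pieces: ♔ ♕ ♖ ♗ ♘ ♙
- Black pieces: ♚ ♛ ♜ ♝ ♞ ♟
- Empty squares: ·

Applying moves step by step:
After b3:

♜ ♞ ♝ ♛ ♚ ♝ ♞ ♜
♟ ♟ ♟ ♟ ♟ ♟ ♟ ♟
· · · · · · · ·
· · · · · · · ·
· · · · · · · ·
· ♙ · · · · · ·
♙ · ♙ ♙ ♙ ♙ ♙ ♙
♖ ♘ ♗ ♕ ♔ ♗ ♘ ♖


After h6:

♜ ♞ ♝ ♛ ♚ ♝ ♞ ♜
♟ ♟ ♟ ♟ ♟ ♟ ♟ ·
· · · · · · · ♟
· · · · · · · ·
· · · · · · · ·
· ♙ · · · · · ·
♙ · ♙ ♙ ♙ ♙ ♙ ♙
♖ ♘ ♗ ♕ ♔ ♗ ♘ ♖


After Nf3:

♜ ♞ ♝ ♛ ♚ ♝ ♞ ♜
♟ ♟ ♟ ♟ ♟ ♟ ♟ ·
· · · · · · · ♟
· · · · · · · ·
· · · · · · · ·
· ♙ · · · ♘ · ·
♙ · ♙ ♙ ♙ ♙ ♙ ♙
♖ ♘ ♗ ♕ ♔ ♗ · ♖


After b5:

♜ ♞ ♝ ♛ ♚ ♝ ♞ ♜
♟ · ♟ ♟ ♟ ♟ ♟ ·
· · · · · · · ♟
· ♟ · · · · · ·
· · · · · · · ·
· ♙ · · · ♘ · ·
♙ · ♙ ♙ ♙ ♙ ♙ ♙
♖ ♘ ♗ ♕ ♔ ♗ · ♖



  a b c d e f g h
  ─────────────────
8│♜ ♞ ♝ ♛ ♚ ♝ ♞ ♜│8
7│♟ · ♟ ♟ ♟ ♟ ♟ ·│7
6│· · · · · · · ♟│6
5│· ♟ · · · · · ·│5
4│· · · · · · · ·│4
3│· ♙ · · · ♘ · ·│3
2│♙ · ♙ ♙ ♙ ♙ ♙ ♙│2
1│♖ ♘ ♗ ♕ ♔ ♗ · ♖│1
  ─────────────────
  a b c d e f g h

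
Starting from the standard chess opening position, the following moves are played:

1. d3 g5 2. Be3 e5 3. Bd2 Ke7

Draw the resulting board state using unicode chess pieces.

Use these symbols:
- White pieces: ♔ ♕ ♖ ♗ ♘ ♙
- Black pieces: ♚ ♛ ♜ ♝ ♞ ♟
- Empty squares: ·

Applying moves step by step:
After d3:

♜ ♞ ♝ ♛ ♚ ♝ ♞ ♜
♟ ♟ ♟ ♟ ♟ ♟ ♟ ♟
· · · · · · · ·
· · · · · · · ·
· · · · · · · ·
· · · ♙ · · · ·
♙ ♙ ♙ · ♙ ♙ ♙ ♙
♖ ♘ ♗ ♕ ♔ ♗ ♘ ♖


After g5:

♜ ♞ ♝ ♛ ♚ ♝ ♞ ♜
♟ ♟ ♟ ♟ ♟ ♟ · ♟
· · · · · · · ·
· · · · · · ♟ ·
· · · · · · · ·
· · · ♙ · · · ·
♙ ♙ ♙ · ♙ ♙ ♙ ♙
♖ ♘ ♗ ♕ ♔ ♗ ♘ ♖


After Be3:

♜ ♞ ♝ ♛ ♚ ♝ ♞ ♜
♟ ♟ ♟ ♟ ♟ ♟ · ♟
· · · · · · · ·
· · · · · · ♟ ·
· · · · · · · ·
· · · ♙ ♗ · · ·
♙ ♙ ♙ · ♙ ♙ ♙ ♙
♖ ♘ · ♕ ♔ ♗ ♘ ♖


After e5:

♜ ♞ ♝ ♛ ♚ ♝ ♞ ♜
♟ ♟ ♟ ♟ · ♟ · ♟
· · · · · · · ·
· · · · ♟ · ♟ ·
· · · · · · · ·
· · · ♙ ♗ · · ·
♙ ♙ ♙ · ♙ ♙ ♙ ♙
♖ ♘ · ♕ ♔ ♗ ♘ ♖


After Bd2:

♜ ♞ ♝ ♛ ♚ ♝ ♞ ♜
♟ ♟ ♟ ♟ · ♟ · ♟
· · · · · · · ·
· · · · ♟ · ♟ ·
· · · · · · · ·
· · · ♙ · · · ·
♙ ♙ ♙ ♗ ♙ ♙ ♙ ♙
♖ ♘ · ♕ ♔ ♗ ♘ ♖


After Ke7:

♜ ♞ ♝ ♛ · ♝ ♞ ♜
♟ ♟ ♟ ♟ ♚ ♟ · ♟
· · · · · · · ·
· · · · ♟ · ♟ ·
· · · · · · · ·
· · · ♙ · · · ·
♙ ♙ ♙ ♗ ♙ ♙ ♙ ♙
♖ ♘ · ♕ ♔ ♗ ♘ ♖



  a b c d e f g h
  ─────────────────
8│♜ ♞ ♝ ♛ · ♝ ♞ ♜│8
7│♟ ♟ ♟ ♟ ♚ ♟ · ♟│7
6│· · · · · · · ·│6
5│· · · · ♟ · ♟ ·│5
4│· · · · · · · ·│4
3│· · · ♙ · · · ·│3
2│♙ ♙ ♙ ♗ ♙ ♙ ♙ ♙│2
1│♖ ♘ · ♕ ♔ ♗ ♘ ♖│1
  ─────────────────
  a b c d e f g h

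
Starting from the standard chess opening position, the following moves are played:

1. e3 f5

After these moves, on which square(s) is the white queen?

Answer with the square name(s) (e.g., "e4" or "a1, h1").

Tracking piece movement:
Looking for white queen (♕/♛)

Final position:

  a b c d e f g h
  ─────────────────
8│♜ ♞ ♝ ♛ ♚ ♝ ♞ ♜│8
7│♟ ♟ ♟ ♟ ♟ · ♟ ♟│7
6│· · · · · · · ·│6
5│· · · · · ♟ · ·│5
4│· · · · · · · ·│4
3│· · · · ♙ · · ·│3
2│♙ ♙ ♙ ♙ · ♙ ♙ ♙│2
1│♖ ♘ ♗ ♕ ♔ ♗ ♘ ♖│1
  ─────────────────
  a b c d e f g h


d1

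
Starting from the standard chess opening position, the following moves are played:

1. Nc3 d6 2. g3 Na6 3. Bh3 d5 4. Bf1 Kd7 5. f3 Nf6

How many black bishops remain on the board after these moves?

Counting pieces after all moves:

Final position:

  a b c d e f g h
  ─────────────────
8│♜ · ♝ ♛ · ♝ · ♜│8
7│♟ ♟ ♟ ♚ ♟ ♟ ♟ ♟│7
6│♞ · · · · ♞ · ·│6
5│· · · ♟ · · · ·│5
4│· · · · · · · ·│4
3│· · ♘ · · ♙ ♙ ·│3
2│♙ ♙ ♙ ♙ ♙ · · ♙│2
1│♖ · ♗ ♕ ♔ ♗ ♘ ♖│1
  ─────────────────
  a b c d e f g h


2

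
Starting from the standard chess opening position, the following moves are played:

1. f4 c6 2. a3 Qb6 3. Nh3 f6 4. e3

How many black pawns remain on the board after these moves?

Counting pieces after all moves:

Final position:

  a b c d e f g h
  ─────────────────
8│♜ ♞ ♝ · ♚ ♝ ♞ ♜│8
7│♟ ♟ · ♟ ♟ · ♟ ♟│7
6│· ♛ ♟ · · ♟ · ·│6
5│· · · · · · · ·│5
4│· · · · · ♙ · ·│4
3│♙ · · · ♙ · · ♘│3
2│· ♙ ♙ ♙ · · ♙ ♙│2
1│♖ ♘ ♗ ♕ ♔ ♗ · ♖│1
  ─────────────────
  a b c d e f g h


8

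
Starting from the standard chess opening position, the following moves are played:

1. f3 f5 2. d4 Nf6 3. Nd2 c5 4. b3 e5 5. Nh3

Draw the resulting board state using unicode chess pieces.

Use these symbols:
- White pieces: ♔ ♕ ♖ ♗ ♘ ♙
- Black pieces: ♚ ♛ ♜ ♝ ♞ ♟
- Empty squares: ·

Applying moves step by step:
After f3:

♜ ♞ ♝ ♛ ♚ ♝ ♞ ♜
♟ ♟ ♟ ♟ ♟ ♟ ♟ ♟
· · · · · · · ·
· · · · · · · ·
· · · · · · · ·
· · · · · ♙ · ·
♙ ♙ ♙ ♙ ♙ · ♙ ♙
♖ ♘ ♗ ♕ ♔ ♗ ♘ ♖


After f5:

♜ ♞ ♝ ♛ ♚ ♝ ♞ ♜
♟ ♟ ♟ ♟ ♟ · ♟ ♟
· · · · · · · ·
· · · · · ♟ · ·
· · · · · · · ·
· · · · · ♙ · ·
♙ ♙ ♙ ♙ ♙ · ♙ ♙
♖ ♘ ♗ ♕ ♔ ♗ ♘ ♖


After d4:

♜ ♞ ♝ ♛ ♚ ♝ ♞ ♜
♟ ♟ ♟ ♟ ♟ · ♟ ♟
· · · · · · · ·
· · · · · ♟ · ·
· · · ♙ · · · ·
· · · · · ♙ · ·
♙ ♙ ♙ · ♙ · ♙ ♙
♖ ♘ ♗ ♕ ♔ ♗ ♘ ♖


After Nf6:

♜ ♞ ♝ ♛ ♚ ♝ · ♜
♟ ♟ ♟ ♟ ♟ · ♟ ♟
· · · · · ♞ · ·
· · · · · ♟ · ·
· · · ♙ · · · ·
· · · · · ♙ · ·
♙ ♙ ♙ · ♙ · ♙ ♙
♖ ♘ ♗ ♕ ♔ ♗ ♘ ♖


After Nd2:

♜ ♞ ♝ ♛ ♚ ♝ · ♜
♟ ♟ ♟ ♟ ♟ · ♟ ♟
· · · · · ♞ · ·
· · · · · ♟ · ·
· · · ♙ · · · ·
· · · · · ♙ · ·
♙ ♙ ♙ ♘ ♙ · ♙ ♙
♖ · ♗ ♕ ♔ ♗ ♘ ♖


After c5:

♜ ♞ ♝ ♛ ♚ ♝ · ♜
♟ ♟ · ♟ ♟ · ♟ ♟
· · · · · ♞ · ·
· · ♟ · · ♟ · ·
· · · ♙ · · · ·
· · · · · ♙ · ·
♙ ♙ ♙ ♘ ♙ · ♙ ♙
♖ · ♗ ♕ ♔ ♗ ♘ ♖


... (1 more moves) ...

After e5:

♜ ♞ ♝ ♛ ♚ ♝ · ♜
♟ ♟ · ♟ · · ♟ ♟
· · · · · ♞ · ·
· · ♟ · ♟ ♟ · ·
· · · ♙ · · · ·
· ♙ · · · ♙ · ·
♙ · ♙ ♘ ♙ · ♙ ♙
♖ · ♗ ♕ ♔ ♗ ♘ ♖


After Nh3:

♜ ♞ ♝ ♛ ♚ ♝ · ♜
♟ ♟ · ♟ · · ♟ ♟
· · · · · ♞ · ·
· · ♟ · ♟ ♟ · ·
· · · ♙ · · · ·
· ♙ · · · ♙ · ♘
♙ · ♙ ♘ ♙ · ♙ ♙
♖ · ♗ ♕ ♔ ♗ · ♖



  a b c d e f g h
  ─────────────────
8│♜ ♞ ♝ ♛ ♚ ♝ · ♜│8
7│♟ ♟ · ♟ · · ♟ ♟│7
6│· · · · · ♞ · ·│6
5│· · ♟ · ♟ ♟ · ·│5
4│· · · ♙ · · · ·│4
3│· ♙ · · · ♙ · ♘│3
2│♙ · ♙ ♘ ♙ · ♙ ♙│2
1│♖ · ♗ ♕ ♔ ♗ · ♖│1
  ─────────────────
  a b c d e f g h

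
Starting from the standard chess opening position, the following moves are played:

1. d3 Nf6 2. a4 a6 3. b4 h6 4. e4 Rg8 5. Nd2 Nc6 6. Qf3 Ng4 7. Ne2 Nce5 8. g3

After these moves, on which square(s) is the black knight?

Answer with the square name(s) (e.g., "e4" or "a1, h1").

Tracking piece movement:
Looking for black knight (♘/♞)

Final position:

  a b c d e f g h
  ─────────────────
8│♜ · ♝ ♛ ♚ ♝ ♜ ·│8
7│· ♟ ♟ ♟ ♟ ♟ ♟ ·│7
6│♟ · · · · · · ♟│6
5│· · · · ♞ · · ·│5
4│♙ ♙ · · ♙ · ♞ ·│4
3│· · · ♙ · ♕ ♙ ·│3
2│· · ♙ ♘ ♘ ♙ · ♙│2
1│♖ · ♗ · ♔ ♗ · ♖│1
  ─────────────────
  a b c d e f g h


e5, g4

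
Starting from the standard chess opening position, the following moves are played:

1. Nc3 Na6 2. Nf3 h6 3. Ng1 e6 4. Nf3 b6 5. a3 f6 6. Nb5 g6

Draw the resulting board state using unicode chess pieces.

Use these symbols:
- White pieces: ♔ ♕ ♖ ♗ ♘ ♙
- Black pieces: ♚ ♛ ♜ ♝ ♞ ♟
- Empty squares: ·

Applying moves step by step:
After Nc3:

♜ ♞ ♝ ♛ ♚ ♝ ♞ ♜
♟ ♟ ♟ ♟ ♟ ♟ ♟ ♟
· · · · · · · ·
· · · · · · · ·
· · · · · · · ·
· · ♘ · · · · ·
♙ ♙ ♙ ♙ ♙ ♙ ♙ ♙
♖ · ♗ ♕ ♔ ♗ ♘ ♖


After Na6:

♜ · ♝ ♛ ♚ ♝ ♞ ♜
♟ ♟ ♟ ♟ ♟ ♟ ♟ ♟
♞ · · · · · · ·
· · · · · · · ·
· · · · · · · ·
· · ♘ · · · · ·
♙ ♙ ♙ ♙ ♙ ♙ ♙ ♙
♖ · ♗ ♕ ♔ ♗ ♘ ♖


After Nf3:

♜ · ♝ ♛ ♚ ♝ ♞ ♜
♟ ♟ ♟ ♟ ♟ ♟ ♟ ♟
♞ · · · · · · ·
· · · · · · · ·
· · · · · · · ·
· · ♘ · · ♘ · ·
♙ ♙ ♙ ♙ ♙ ♙ ♙ ♙
♖ · ♗ ♕ ♔ ♗ · ♖


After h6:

♜ · ♝ ♛ ♚ ♝ ♞ ♜
♟ ♟ ♟ ♟ ♟ ♟ ♟ ·
♞ · · · · · · ♟
· · · · · · · ·
· · · · · · · ·
· · ♘ · · ♘ · ·
♙ ♙ ♙ ♙ ♙ ♙ ♙ ♙
♖ · ♗ ♕ ♔ ♗ · ♖


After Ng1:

♜ · ♝ ♛ ♚ ♝ ♞ ♜
♟ ♟ ♟ ♟ ♟ ♟ ♟ ·
♞ · · · · · · ♟
· · · · · · · ·
· · · · · · · ·
· · ♘ · · · · ·
♙ ♙ ♙ ♙ ♙ ♙ ♙ ♙
♖ · ♗ ♕ ♔ ♗ ♘ ♖


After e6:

♜ · ♝ ♛ ♚ ♝ ♞ ♜
♟ ♟ ♟ ♟ · ♟ ♟ ·
♞ · · · ♟ · · ♟
· · · · · · · ·
· · · · · · · ·
· · ♘ · · · · ·
♙ ♙ ♙ ♙ ♙ ♙ ♙ ♙
♖ · ♗ ♕ ♔ ♗ ♘ ♖


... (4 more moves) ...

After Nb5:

♜ · ♝ ♛ ♚ ♝ ♞ ♜
♟ · ♟ ♟ · · ♟ ·
♞ ♟ · · ♟ ♟ · ♟
· ♘ · · · · · ·
· · · · · · · ·
♙ · · · · ♘ · ·
· ♙ ♙ ♙ ♙ ♙ ♙ ♙
♖ · ♗ ♕ ♔ ♗ · ♖


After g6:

♜ · ♝ ♛ ♚ ♝ ♞ ♜
♟ · ♟ ♟ · · · ·
♞ ♟ · · ♟ ♟ ♟ ♟
· ♘ · · · · · ·
· · · · · · · ·
♙ · · · · ♘ · ·
· ♙ ♙ ♙ ♙ ♙ ♙ ♙
♖ · ♗ ♕ ♔ ♗ · ♖



  a b c d e f g h
  ─────────────────
8│♜ · ♝ ♛ ♚ ♝ ♞ ♜│8
7│♟ · ♟ ♟ · · · ·│7
6│♞ ♟ · · ♟ ♟ ♟ ♟│6
5│· ♘ · · · · · ·│5
4│· · · · · · · ·│4
3│♙ · · · · ♘ · ·│3
2│· ♙ ♙ ♙ ♙ ♙ ♙ ♙│2
1│♖ · ♗ ♕ ♔ ♗ · ♖│1
  ─────────────────
  a b c d e f g h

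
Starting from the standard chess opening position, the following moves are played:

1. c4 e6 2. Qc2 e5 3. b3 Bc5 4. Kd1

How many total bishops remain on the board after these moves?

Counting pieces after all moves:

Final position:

  a b c d e f g h
  ─────────────────
8│♜ ♞ ♝ ♛ ♚ · ♞ ♜│8
7│♟ ♟ ♟ ♟ · ♟ ♟ ♟│7
6│· · · · · · · ·│6
5│· · ♝ · ♟ · · ·│5
4│· · ♙ · · · · ·│4
3│· ♙ · · · · · ·│3
2│♙ · ♕ ♙ ♙ ♙ ♙ ♙│2
1│♖ ♘ ♗ ♔ · ♗ ♘ ♖│1
  ─────────────────
  a b c d e f g h


4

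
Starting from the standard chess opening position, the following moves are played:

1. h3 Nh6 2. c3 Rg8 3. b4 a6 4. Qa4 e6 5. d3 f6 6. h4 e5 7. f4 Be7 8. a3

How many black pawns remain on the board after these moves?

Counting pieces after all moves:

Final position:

  a b c d e f g h
  ─────────────────
8│♜ ♞ ♝ ♛ ♚ · ♜ ·│8
7│· ♟ ♟ ♟ ♝ · ♟ ♟│7
6│♟ · · · · ♟ · ♞│6
5│· · · · ♟ · · ·│5
4│♕ ♙ · · · ♙ · ♙│4
3│♙ · ♙ ♙ · · · ·│3
2│· · · · ♙ · ♙ ·│2
1│♖ ♘ ♗ · ♔ ♗ ♘ ♖│1
  ─────────────────
  a b c d e f g h


8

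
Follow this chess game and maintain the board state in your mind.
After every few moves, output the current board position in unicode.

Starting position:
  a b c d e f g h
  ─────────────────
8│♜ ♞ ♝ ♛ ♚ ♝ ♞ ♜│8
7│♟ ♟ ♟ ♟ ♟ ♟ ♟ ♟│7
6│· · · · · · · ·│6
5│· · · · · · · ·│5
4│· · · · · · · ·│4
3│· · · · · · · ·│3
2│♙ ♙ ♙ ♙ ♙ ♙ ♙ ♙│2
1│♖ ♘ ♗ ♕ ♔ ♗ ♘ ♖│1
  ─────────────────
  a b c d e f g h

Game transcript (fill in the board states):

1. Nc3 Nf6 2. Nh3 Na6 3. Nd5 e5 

  a b c d e f g h
  ─────────────────
8│♜ · ♝ ♛ ♚ ♝ · ♜│8
7│♟ ♟ ♟ ♟ · ♟ ♟ ♟│7
6│♞ · · · · ♞ · ·│6
5│· · · ♘ ♟ · · ·│5
4│· · · · · · · ·│4
3│· · · · · · · ♘│3
2│♙ ♙ ♙ ♙ ♙ ♙ ♙ ♙│2
1│♖ · ♗ ♕ ♔ ♗ · ♖│1
  ─────────────────
  a b c d e f g h

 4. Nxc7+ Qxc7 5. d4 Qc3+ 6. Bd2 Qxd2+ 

  a b c d e f g h
  ─────────────────
8│♜ · ♝ · ♚ ♝ · ♜│8
7│♟ ♟ · ♟ · ♟ ♟ ♟│7
6│♞ · · · · ♞ · ·│6
5│· · · · ♟ · · ·│5
4│· · · ♙ · · · ·│4
3│· · · · · · · ♘│3
2│♙ ♙ ♙ ♛ ♙ ♙ ♙ ♙│2
1│♖ · · ♕ ♔ ♗ · ♖│1
  ─────────────────
  a b c d e f g h

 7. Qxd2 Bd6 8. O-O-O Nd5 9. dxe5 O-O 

  a b c d e f g h
  ─────────────────
8│♜ · ♝ · · ♜ ♚ ·│8
7│♟ ♟ · ♟ · ♟ ♟ ♟│7
6│♞ · · ♝ · · · ·│6
5│· · · ♞ ♙ · · ·│5
4│· · · · · · · ·│4
3│· · · · · · · ♘│3
2│♙ ♙ ♙ ♕ ♙ ♙ ♙ ♙│2
1│· · ♔ ♖ · ♗ · ♖│1
  ─────────────────
  a b c d e f g h

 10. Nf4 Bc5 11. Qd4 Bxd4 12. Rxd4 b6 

  a b c d e f g h
  ─────────────────
8│♜ · ♝ · · ♜ ♚ ·│8
7│♟ · · ♟ · ♟ ♟ ♟│7
6│♞ ♟ · · · · · ·│6
5│· · · ♞ ♙ · · ·│5
4│· · · ♖ · ♘ · ·│4
3│· · · · · · · ·│3
2│♙ ♙ ♙ · ♙ ♙ ♙ ♙│2
1│· · ♔ · · ♗ · ♖│1
  ─────────────────
  a b c d e f g h

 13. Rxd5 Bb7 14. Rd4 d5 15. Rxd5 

  a b c d e f g h
  ─────────────────
8│♜ · · · · ♜ ♚ ·│8
7│♟ ♝ · · · ♟ ♟ ♟│7
6│♞ ♟ · · · · · ·│6
5│· · · ♖ ♙ · · ·│5
4│· · · · · ♘ · ·│4
3│· · · · · · · ·│3
2│♙ ♙ ♙ · ♙ ♙ ♙ ♙│2
1│· · ♔ · · ♗ · ♖│1
  ─────────────────
  a b c d e f g h


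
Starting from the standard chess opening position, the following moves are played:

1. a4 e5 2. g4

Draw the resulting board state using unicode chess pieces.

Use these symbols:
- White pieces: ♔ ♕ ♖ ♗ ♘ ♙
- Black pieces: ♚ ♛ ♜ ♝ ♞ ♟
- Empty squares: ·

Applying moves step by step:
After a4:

♜ ♞ ♝ ♛ ♚ ♝ ♞ ♜
♟ ♟ ♟ ♟ ♟ ♟ ♟ ♟
· · · · · · · ·
· · · · · · · ·
♙ · · · · · · ·
· · · · · · · ·
· ♙ ♙ ♙ ♙ ♙ ♙ ♙
♖ ♘ ♗ ♕ ♔ ♗ ♘ ♖


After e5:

♜ ♞ ♝ ♛ ♚ ♝ ♞ ♜
♟ ♟ ♟ ♟ · ♟ ♟ ♟
· · · · · · · ·
· · · · ♟ · · ·
♙ · · · · · · ·
· · · · · · · ·
· ♙ ♙ ♙ ♙ ♙ ♙ ♙
♖ ♘ ♗ ♕ ♔ ♗ ♘ ♖


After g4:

♜ ♞ ♝ ♛ ♚ ♝ ♞ ♜
♟ ♟ ♟ ♟ · ♟ ♟ ♟
· · · · · · · ·
· · · · ♟ · · ·
♙ · · · · · ♙ ·
· · · · · · · ·
· ♙ ♙ ♙ ♙ ♙ · ♙
♖ ♘ ♗ ♕ ♔ ♗ ♘ ♖



  a b c d e f g h
  ─────────────────
8│♜ ♞ ♝ ♛ ♚ ♝ ♞ ♜│8
7│♟ ♟ ♟ ♟ · ♟ ♟ ♟│7
6│· · · · · · · ·│6
5│· · · · ♟ · · ·│5
4│♙ · · · · · ♙ ·│4
3│· · · · · · · ·│3
2│· ♙ ♙ ♙ ♙ ♙ · ♙│2
1│♖ ♘ ♗ ♕ ♔ ♗ ♘ ♖│1
  ─────────────────
  a b c d e f g h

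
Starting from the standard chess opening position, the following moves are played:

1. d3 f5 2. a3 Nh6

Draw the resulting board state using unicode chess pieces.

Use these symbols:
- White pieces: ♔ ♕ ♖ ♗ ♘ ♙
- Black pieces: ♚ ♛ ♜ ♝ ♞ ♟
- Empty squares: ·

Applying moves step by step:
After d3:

♜ ♞ ♝ ♛ ♚ ♝ ♞ ♜
♟ ♟ ♟ ♟ ♟ ♟ ♟ ♟
· · · · · · · ·
· · · · · · · ·
· · · · · · · ·
· · · ♙ · · · ·
♙ ♙ ♙ · ♙ ♙ ♙ ♙
♖ ♘ ♗ ♕ ♔ ♗ ♘ ♖


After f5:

♜ ♞ ♝ ♛ ♚ ♝ ♞ ♜
♟ ♟ ♟ ♟ ♟ · ♟ ♟
· · · · · · · ·
· · · · · ♟ · ·
· · · · · · · ·
· · · ♙ · · · ·
♙ ♙ ♙ · ♙ ♙ ♙ ♙
♖ ♘ ♗ ♕ ♔ ♗ ♘ ♖


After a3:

♜ ♞ ♝ ♛ ♚ ♝ ♞ ♜
♟ ♟ ♟ ♟ ♟ · ♟ ♟
· · · · · · · ·
· · · · · ♟ · ·
· · · · · · · ·
♙ · · ♙ · · · ·
· ♙ ♙ · ♙ ♙ ♙ ♙
♖ ♘ ♗ ♕ ♔ ♗ ♘ ♖


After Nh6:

♜ ♞ ♝ ♛ ♚ ♝ · ♜
♟ ♟ ♟ ♟ ♟ · ♟ ♟
· · · · · · · ♞
· · · · · ♟ · ·
· · · · · · · ·
♙ · · ♙ · · · ·
· ♙ ♙ · ♙ ♙ ♙ ♙
♖ ♘ ♗ ♕ ♔ ♗ ♘ ♖



  a b c d e f g h
  ─────────────────
8│♜ ♞ ♝ ♛ ♚ ♝ · ♜│8
7│♟ ♟ ♟ ♟ ♟ · ♟ ♟│7
6│· · · · · · · ♞│6
5│· · · · · ♟ · ·│5
4│· · · · · · · ·│4
3│♙ · · ♙ · · · ·│3
2│· ♙ ♙ · ♙ ♙ ♙ ♙│2
1│♖ ♘ ♗ ♕ ♔ ♗ ♘ ♖│1
  ─────────────────
  a b c d e f g h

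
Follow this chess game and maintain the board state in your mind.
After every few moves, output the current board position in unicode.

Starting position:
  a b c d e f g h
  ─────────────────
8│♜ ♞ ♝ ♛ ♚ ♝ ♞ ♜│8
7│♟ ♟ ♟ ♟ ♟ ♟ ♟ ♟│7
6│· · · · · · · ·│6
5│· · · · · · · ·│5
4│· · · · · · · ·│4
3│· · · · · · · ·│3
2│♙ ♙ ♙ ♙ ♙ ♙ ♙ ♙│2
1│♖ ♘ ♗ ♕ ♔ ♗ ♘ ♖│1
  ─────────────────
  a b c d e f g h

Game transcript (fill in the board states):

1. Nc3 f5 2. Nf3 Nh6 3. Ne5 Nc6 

  a b c d e f g h
  ─────────────────
8│♜ · ♝ ♛ ♚ ♝ · ♜│8
7│♟ ♟ ♟ ♟ ♟ · ♟ ♟│7
6│· · ♞ · · · · ♞│6
5│· · · · ♘ ♟ · ·│5
4│· · · · · · · ·│4
3│· · ♘ · · · · ·│3
2│♙ ♙ ♙ ♙ ♙ ♙ ♙ ♙│2
1│♖ · ♗ ♕ ♔ ♗ · ♖│1
  ─────────────────
  a b c d e f g h

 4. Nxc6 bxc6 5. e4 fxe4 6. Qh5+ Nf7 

  a b c d e f g h
  ─────────────────
8│♜ · ♝ ♛ ♚ ♝ · ♜│8
7│♟ · ♟ ♟ ♟ ♞ ♟ ♟│7
6│· · ♟ · · · · ·│6
5│· · · · · · · ♕│5
4│· · · · ♟ · · ·│4
3│· · ♘ · · · · ·│3
2│♙ ♙ ♙ ♙ · ♙ ♙ ♙│2
1│♖ · ♗ · ♔ ♗ · ♖│1
  ─────────────────
  a b c d e f g h

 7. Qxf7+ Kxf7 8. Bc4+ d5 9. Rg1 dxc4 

  a b c d e f g h
  ─────────────────
8│♜ · ♝ ♛ · ♝ · ♜│8
7│♟ · ♟ · ♟ ♚ ♟ ♟│7
6│· · ♟ · · · · ·│6
5│· · · · · · · ·│5
4│· · ♟ · ♟ · · ·│4
3│· · ♘ · · · · ·│3
2│♙ ♙ ♙ ♙ · ♙ ♙ ♙│2
1│♖ · ♗ · ♔ · ♖ ·│1
  ─────────────────
  a b c d e f g h

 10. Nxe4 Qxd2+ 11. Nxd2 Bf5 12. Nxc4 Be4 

  a b c d e f g h
  ─────────────────
8│♜ · · · · ♝ · ♜│8
7│♟ · ♟ · ♟ ♚ ♟ ♟│7
6│· · ♟ · · · · ·│6
5│· · · · · · · ·│5
4│· · ♘ · ♝ · · ·│4
3│· · · · · · · ·│3
2│♙ ♙ ♙ · · ♙ ♙ ♙│2
1│♖ · ♗ · ♔ · ♖ ·│1
  ─────────────────
  a b c d e f g h

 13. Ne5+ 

  a b c d e f g h
  ─────────────────
8│♜ · · · · ♝ · ♜│8
7│♟ · ♟ · ♟ ♚ ♟ ♟│7
6│· · ♟ · · · · ·│6
5│· · · · ♘ · · ·│5
4│· · · · ♝ · · ·│4
3│· · · · · · · ·│3
2│♙ ♙ ♙ · · ♙ ♙ ♙│2
1│♖ · ♗ · ♔ · ♖ ·│1
  ─────────────────
  a b c d e f g h


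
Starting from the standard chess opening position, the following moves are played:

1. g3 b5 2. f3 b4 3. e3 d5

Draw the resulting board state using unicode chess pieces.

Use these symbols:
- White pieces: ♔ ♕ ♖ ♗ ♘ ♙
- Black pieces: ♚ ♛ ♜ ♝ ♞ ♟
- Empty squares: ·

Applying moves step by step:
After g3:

♜ ♞ ♝ ♛ ♚ ♝ ♞ ♜
♟ ♟ ♟ ♟ ♟ ♟ ♟ ♟
· · · · · · · ·
· · · · · · · ·
· · · · · · · ·
· · · · · · ♙ ·
♙ ♙ ♙ ♙ ♙ ♙ · ♙
♖ ♘ ♗ ♕ ♔ ♗ ♘ ♖


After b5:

♜ ♞ ♝ ♛ ♚ ♝ ♞ ♜
♟ · ♟ ♟ ♟ ♟ ♟ ♟
· · · · · · · ·
· ♟ · · · · · ·
· · · · · · · ·
· · · · · · ♙ ·
♙ ♙ ♙ ♙ ♙ ♙ · ♙
♖ ♘ ♗ ♕ ♔ ♗ ♘ ♖


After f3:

♜ ♞ ♝ ♛ ♚ ♝ ♞ ♜
♟ · ♟ ♟ ♟ ♟ ♟ ♟
· · · · · · · ·
· ♟ · · · · · ·
· · · · · · · ·
· · · · · ♙ ♙ ·
♙ ♙ ♙ ♙ ♙ · · ♙
♖ ♘ ♗ ♕ ♔ ♗ ♘ ♖


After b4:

♜ ♞ ♝ ♛ ♚ ♝ ♞ ♜
♟ · ♟ ♟ ♟ ♟ ♟ ♟
· · · · · · · ·
· · · · · · · ·
· ♟ · · · · · ·
· · · · · ♙ ♙ ·
♙ ♙ ♙ ♙ ♙ · · ♙
♖ ♘ ♗ ♕ ♔ ♗ ♘ ♖


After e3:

♜ ♞ ♝ ♛ ♚ ♝ ♞ ♜
♟ · ♟ ♟ ♟ ♟ ♟ ♟
· · · · · · · ·
· · · · · · · ·
· ♟ · · · · · ·
· · · · ♙ ♙ ♙ ·
♙ ♙ ♙ ♙ · · · ♙
♖ ♘ ♗ ♕ ♔ ♗ ♘ ♖


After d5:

♜ ♞ ♝ ♛ ♚ ♝ ♞ ♜
♟ · ♟ · ♟ ♟ ♟ ♟
· · · · · · · ·
· · · ♟ · · · ·
· ♟ · · · · · ·
· · · · ♙ ♙ ♙ ·
♙ ♙ ♙ ♙ · · · ♙
♖ ♘ ♗ ♕ ♔ ♗ ♘ ♖



  a b c d e f g h
  ─────────────────
8│♜ ♞ ♝ ♛ ♚ ♝ ♞ ♜│8
7│♟ · ♟ · ♟ ♟ ♟ ♟│7
6│· · · · · · · ·│6
5│· · · ♟ · · · ·│5
4│· ♟ · · · · · ·│4
3│· · · · ♙ ♙ ♙ ·│3
2│♙ ♙ ♙ ♙ · · · ♙│2
1│♖ ♘ ♗ ♕ ♔ ♗ ♘ ♖│1
  ─────────────────
  a b c d e f g h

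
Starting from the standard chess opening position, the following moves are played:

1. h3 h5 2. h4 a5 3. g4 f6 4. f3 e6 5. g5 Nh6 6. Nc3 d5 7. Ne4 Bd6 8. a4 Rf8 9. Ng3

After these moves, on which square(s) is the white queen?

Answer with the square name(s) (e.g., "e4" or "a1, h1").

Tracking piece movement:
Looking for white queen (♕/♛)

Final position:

  a b c d e f g h
  ─────────────────
8│♜ ♞ ♝ ♛ ♚ ♜ · ·│8
7│· ♟ ♟ · · · ♟ ·│7
6│· · · ♝ ♟ ♟ · ♞│6
5│♟ · · ♟ · · ♙ ♟│5
4│♙ · · · · · · ♙│4
3│· · · · · ♙ ♘ ·│3
2│· ♙ ♙ ♙ ♙ · · ·│2
1│♖ · ♗ ♕ ♔ ♗ ♘ ♖│1
  ─────────────────
  a b c d e f g h


d1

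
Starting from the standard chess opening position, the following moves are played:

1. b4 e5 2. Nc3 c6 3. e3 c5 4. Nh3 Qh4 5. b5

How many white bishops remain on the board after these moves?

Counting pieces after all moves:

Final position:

  a b c d e f g h
  ─────────────────
8│♜ ♞ ♝ · ♚ ♝ ♞ ♜│8
7│♟ ♟ · ♟ · ♟ ♟ ♟│7
6│· · · · · · · ·│6
5│· ♙ ♟ · ♟ · · ·│5
4│· · · · · · · ♛│4
3│· · ♘ · ♙ · · ♘│3
2│♙ · ♙ ♙ · ♙ ♙ ♙│2
1│♖ · ♗ ♕ ♔ ♗ · ♖│1
  ─────────────────
  a b c d e f g h


2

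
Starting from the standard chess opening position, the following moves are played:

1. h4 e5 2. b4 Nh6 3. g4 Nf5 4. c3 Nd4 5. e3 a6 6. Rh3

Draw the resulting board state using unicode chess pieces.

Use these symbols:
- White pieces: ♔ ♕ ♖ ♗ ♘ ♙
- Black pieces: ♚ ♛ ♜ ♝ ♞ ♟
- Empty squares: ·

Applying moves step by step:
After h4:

♜ ♞ ♝ ♛ ♚ ♝ ♞ ♜
♟ ♟ ♟ ♟ ♟ ♟ ♟ ♟
· · · · · · · ·
· · · · · · · ·
· · · · · · · ♙
· · · · · · · ·
♙ ♙ ♙ ♙ ♙ ♙ ♙ ·
♖ ♘ ♗ ♕ ♔ ♗ ♘ ♖


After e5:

♜ ♞ ♝ ♛ ♚ ♝ ♞ ♜
♟ ♟ ♟ ♟ · ♟ ♟ ♟
· · · · · · · ·
· · · · ♟ · · ·
· · · · · · · ♙
· · · · · · · ·
♙ ♙ ♙ ♙ ♙ ♙ ♙ ·
♖ ♘ ♗ ♕ ♔ ♗ ♘ ♖


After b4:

♜ ♞ ♝ ♛ ♚ ♝ ♞ ♜
♟ ♟ ♟ ♟ · ♟ ♟ ♟
· · · · · · · ·
· · · · ♟ · · ·
· ♙ · · · · · ♙
· · · · · · · ·
♙ · ♙ ♙ ♙ ♙ ♙ ·
♖ ♘ ♗ ♕ ♔ ♗ ♘ ♖


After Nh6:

♜ ♞ ♝ ♛ ♚ ♝ · ♜
♟ ♟ ♟ ♟ · ♟ ♟ ♟
· · · · · · · ♞
· · · · ♟ · · ·
· ♙ · · · · · ♙
· · · · · · · ·
♙ · ♙ ♙ ♙ ♙ ♙ ·
♖ ♘ ♗ ♕ ♔ ♗ ♘ ♖


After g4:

♜ ♞ ♝ ♛ ♚ ♝ · ♜
♟ ♟ ♟ ♟ · ♟ ♟ ♟
· · · · · · · ♞
· · · · ♟ · · ·
· ♙ · · · · ♙ ♙
· · · · · · · ·
♙ · ♙ ♙ ♙ ♙ · ·
♖ ♘ ♗ ♕ ♔ ♗ ♘ ♖


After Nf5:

♜ ♞ ♝ ♛ ♚ ♝ · ♜
♟ ♟ ♟ ♟ · ♟ ♟ ♟
· · · · · · · ·
· · · · ♟ ♞ · ·
· ♙ · · · · ♙ ♙
· · · · · · · ·
♙ · ♙ ♙ ♙ ♙ · ·
♖ ♘ ♗ ♕ ♔ ♗ ♘ ♖


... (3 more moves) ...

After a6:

♜ ♞ ♝ ♛ ♚ ♝ · ♜
· ♟ ♟ ♟ · ♟ ♟ ♟
♟ · · · · · · ·
· · · · ♟ · · ·
· ♙ · ♞ · · ♙ ♙
· · ♙ · ♙ · · ·
♙ · · ♙ · ♙ · ·
♖ ♘ ♗ ♕ ♔ ♗ ♘ ♖


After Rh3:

♜ ♞ ♝ ♛ ♚ ♝ · ♜
· ♟ ♟ ♟ · ♟ ♟ ♟
♟ · · · · · · ·
· · · · ♟ · · ·
· ♙ · ♞ · · ♙ ♙
· · ♙ · ♙ · · ♖
♙ · · ♙ · ♙ · ·
♖ ♘ ♗ ♕ ♔ ♗ ♘ ·



  a b c d e f g h
  ─────────────────
8│♜ ♞ ♝ ♛ ♚ ♝ · ♜│8
7│· ♟ ♟ ♟ · ♟ ♟ ♟│7
6│♟ · · · · · · ·│6
5│· · · · ♟ · · ·│5
4│· ♙ · ♞ · · ♙ ♙│4
3│· · ♙ · ♙ · · ♖│3
2│♙ · · ♙ · ♙ · ·│2
1│♖ ♘ ♗ ♕ ♔ ♗ ♘ ·│1
  ─────────────────
  a b c d e f g h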